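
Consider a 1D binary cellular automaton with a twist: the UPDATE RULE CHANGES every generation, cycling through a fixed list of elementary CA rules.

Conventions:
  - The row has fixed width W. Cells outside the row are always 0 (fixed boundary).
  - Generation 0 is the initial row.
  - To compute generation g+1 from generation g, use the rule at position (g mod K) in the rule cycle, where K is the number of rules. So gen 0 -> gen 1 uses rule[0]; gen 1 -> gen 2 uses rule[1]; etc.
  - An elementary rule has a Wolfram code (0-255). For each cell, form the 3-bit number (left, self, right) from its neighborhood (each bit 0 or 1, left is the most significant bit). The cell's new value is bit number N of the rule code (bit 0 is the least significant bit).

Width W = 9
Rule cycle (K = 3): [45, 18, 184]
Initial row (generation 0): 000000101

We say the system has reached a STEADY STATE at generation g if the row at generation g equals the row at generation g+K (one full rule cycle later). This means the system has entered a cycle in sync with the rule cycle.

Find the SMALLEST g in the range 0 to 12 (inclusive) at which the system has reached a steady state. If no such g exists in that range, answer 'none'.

Answer: 2

Derivation:
Gen 0: 000000101
Gen 1 (rule 45): 111110111
Gen 2 (rule 18): 000000000
Gen 3 (rule 184): 000000000
Gen 4 (rule 45): 111111111
Gen 5 (rule 18): 000000000
Gen 6 (rule 184): 000000000
Gen 7 (rule 45): 111111111
Gen 8 (rule 18): 000000000
Gen 9 (rule 184): 000000000
Gen 10 (rule 45): 111111111
Gen 11 (rule 18): 000000000
Gen 12 (rule 184): 000000000
Gen 13 (rule 45): 111111111
Gen 14 (rule 18): 000000000
Gen 15 (rule 184): 000000000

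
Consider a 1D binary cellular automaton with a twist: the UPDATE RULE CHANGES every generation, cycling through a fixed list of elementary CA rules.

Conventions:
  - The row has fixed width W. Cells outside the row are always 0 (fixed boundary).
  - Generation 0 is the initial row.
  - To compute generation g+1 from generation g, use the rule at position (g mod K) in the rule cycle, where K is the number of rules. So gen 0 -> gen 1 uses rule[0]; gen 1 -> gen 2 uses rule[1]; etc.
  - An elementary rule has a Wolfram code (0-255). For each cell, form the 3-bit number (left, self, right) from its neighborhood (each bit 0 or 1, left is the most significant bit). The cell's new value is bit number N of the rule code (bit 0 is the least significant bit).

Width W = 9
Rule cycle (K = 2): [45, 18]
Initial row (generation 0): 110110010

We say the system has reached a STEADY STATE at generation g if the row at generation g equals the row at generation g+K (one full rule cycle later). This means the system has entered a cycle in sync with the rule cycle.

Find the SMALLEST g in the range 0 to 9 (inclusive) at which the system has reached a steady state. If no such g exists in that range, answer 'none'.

Answer: 4

Derivation:
Gen 0: 110110010
Gen 1 (rule 45): 101100010
Gen 2 (rule 18): 000010101
Gen 3 (rule 45): 111011111
Gen 4 (rule 18): 000000000
Gen 5 (rule 45): 111111111
Gen 6 (rule 18): 000000000
Gen 7 (rule 45): 111111111
Gen 8 (rule 18): 000000000
Gen 9 (rule 45): 111111111
Gen 10 (rule 18): 000000000
Gen 11 (rule 45): 111111111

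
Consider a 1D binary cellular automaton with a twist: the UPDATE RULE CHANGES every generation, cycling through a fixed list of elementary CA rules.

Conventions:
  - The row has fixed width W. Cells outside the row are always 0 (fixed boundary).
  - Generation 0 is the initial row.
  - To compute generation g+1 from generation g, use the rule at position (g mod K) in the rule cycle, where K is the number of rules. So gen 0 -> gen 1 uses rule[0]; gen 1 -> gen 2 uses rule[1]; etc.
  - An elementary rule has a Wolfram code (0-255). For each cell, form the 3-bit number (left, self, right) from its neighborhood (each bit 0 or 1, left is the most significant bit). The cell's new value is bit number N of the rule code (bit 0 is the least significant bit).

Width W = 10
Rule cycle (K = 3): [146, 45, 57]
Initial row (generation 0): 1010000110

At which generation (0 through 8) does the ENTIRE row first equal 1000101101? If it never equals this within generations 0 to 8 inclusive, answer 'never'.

Gen 0: 1010000110
Gen 1 (rule 146): 0001001001
Gen 2 (rule 45): 1101001001
Gen 3 (rule 57): 1010100100
Gen 4 (rule 146): 0000011010
Gen 5 (rule 45): 1111010110
Gen 6 (rule 57): 1000101101
Gen 7 (rule 146): 0101000000
Gen 8 (rule 45): 0111011111

Answer: 6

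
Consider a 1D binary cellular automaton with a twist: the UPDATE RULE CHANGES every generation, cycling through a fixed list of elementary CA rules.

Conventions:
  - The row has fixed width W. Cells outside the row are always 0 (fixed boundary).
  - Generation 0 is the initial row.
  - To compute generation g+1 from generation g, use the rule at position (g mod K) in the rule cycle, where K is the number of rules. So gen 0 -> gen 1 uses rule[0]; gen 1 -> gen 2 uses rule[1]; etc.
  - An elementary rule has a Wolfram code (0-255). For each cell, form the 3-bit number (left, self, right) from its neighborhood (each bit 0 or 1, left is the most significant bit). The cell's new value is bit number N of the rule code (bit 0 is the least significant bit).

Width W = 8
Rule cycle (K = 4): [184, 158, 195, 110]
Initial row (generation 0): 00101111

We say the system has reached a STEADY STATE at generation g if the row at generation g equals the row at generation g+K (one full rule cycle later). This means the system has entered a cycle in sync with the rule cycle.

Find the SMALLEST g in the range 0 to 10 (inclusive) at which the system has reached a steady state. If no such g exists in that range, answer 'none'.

Gen 0: 00101111
Gen 1 (rule 184): 00011110
Gen 2 (rule 158): 00111101
Gen 3 (rule 195): 11011100
Gen 4 (rule 110): 11110100
Gen 5 (rule 184): 11101010
Gen 6 (rule 158): 11001011
Gen 7 (rule 195): 01010001
Gen 8 (rule 110): 11110011
Gen 9 (rule 184): 11101010
Gen 10 (rule 158): 11001011
Gen 11 (rule 195): 01010001
Gen 12 (rule 110): 11110011
Gen 13 (rule 184): 11101010
Gen 14 (rule 158): 11001011

Answer: 5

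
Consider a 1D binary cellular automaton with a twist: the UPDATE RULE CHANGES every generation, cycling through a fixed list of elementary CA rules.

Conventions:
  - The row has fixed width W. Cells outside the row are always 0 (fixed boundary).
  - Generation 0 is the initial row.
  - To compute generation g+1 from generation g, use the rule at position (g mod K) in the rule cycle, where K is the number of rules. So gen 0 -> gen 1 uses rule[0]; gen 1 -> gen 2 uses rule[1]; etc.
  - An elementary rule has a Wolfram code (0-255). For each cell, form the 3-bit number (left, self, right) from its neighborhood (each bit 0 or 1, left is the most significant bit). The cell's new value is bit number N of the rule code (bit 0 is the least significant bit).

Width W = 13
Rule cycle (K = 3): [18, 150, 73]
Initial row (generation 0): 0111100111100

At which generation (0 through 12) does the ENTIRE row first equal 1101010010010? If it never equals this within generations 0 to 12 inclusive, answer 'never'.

Answer: never

Derivation:
Gen 0: 0111100111100
Gen 1 (rule 18): 1000011000010
Gen 2 (rule 150): 1100100100111
Gen 3 (rule 73): 1100000000101
Gen 4 (rule 18): 0010000001000
Gen 5 (rule 150): 0111000011100
Gen 6 (rule 73): 0101011010101
Gen 7 (rule 18): 1000000000000
Gen 8 (rule 150): 1100000000000
Gen 9 (rule 73): 1101111111111
Gen 10 (rule 18): 0000000000000
Gen 11 (rule 150): 0000000000000
Gen 12 (rule 73): 1111111111111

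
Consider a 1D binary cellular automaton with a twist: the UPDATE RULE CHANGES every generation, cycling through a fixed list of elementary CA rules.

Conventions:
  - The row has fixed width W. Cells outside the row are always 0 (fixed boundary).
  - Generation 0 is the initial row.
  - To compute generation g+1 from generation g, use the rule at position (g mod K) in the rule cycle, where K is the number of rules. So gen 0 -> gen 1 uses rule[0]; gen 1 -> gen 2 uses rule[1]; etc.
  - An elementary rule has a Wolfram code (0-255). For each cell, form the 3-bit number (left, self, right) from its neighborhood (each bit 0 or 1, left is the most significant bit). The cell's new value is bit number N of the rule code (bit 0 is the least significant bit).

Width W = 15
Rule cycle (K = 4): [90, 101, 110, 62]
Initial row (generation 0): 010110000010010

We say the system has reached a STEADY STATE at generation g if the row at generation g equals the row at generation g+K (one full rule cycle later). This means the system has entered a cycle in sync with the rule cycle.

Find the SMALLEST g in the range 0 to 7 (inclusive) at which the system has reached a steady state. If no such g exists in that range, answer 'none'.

Gen 0: 010110000010010
Gen 1 (rule 90): 100111000101101
Gen 2 (rule 101): 100001010110111
Gen 3 (rule 110): 100011111111101
Gen 4 (rule 62): 110110000000011
Gen 5 (rule 90): 110111000000111
Gen 6 (rule 101): 011001011110001
Gen 7 (rule 110): 111011110010011
Gen 8 (rule 62): 100110001111110
Gen 9 (rule 90): 011111011000011
Gen 10 (rule 101): 000001101011001
Gen 11 (rule 110): 000011111111011

Answer: none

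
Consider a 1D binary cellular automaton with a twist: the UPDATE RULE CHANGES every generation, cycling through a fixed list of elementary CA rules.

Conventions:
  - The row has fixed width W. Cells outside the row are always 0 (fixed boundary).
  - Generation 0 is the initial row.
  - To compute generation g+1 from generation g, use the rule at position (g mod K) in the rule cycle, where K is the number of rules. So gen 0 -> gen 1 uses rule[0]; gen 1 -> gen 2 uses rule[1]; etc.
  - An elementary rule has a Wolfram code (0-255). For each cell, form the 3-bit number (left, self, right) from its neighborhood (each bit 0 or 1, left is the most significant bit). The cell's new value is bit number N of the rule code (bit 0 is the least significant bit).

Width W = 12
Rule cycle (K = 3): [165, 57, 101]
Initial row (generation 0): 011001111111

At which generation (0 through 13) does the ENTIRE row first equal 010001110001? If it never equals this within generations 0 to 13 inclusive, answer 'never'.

Answer: 9

Derivation:
Gen 0: 011001111111
Gen 1 (rule 165): 000000111110
Gen 2 (rule 57): 111110100001
Gen 3 (rule 101): 000011101101
Gen 4 (rule 165): 111001010011
Gen 5 (rule 57): 100100101010
Gen 6 (rule 101): 100100111110
Gen 7 (rule 165): 100100011100
Gen 8 (rule 57): 010011010011
Gen 9 (rule 101): 010001110001
Gen 10 (rule 165): 010100100101
Gen 11 (rule 57): 001010010010
Gen 12 (rule 101): 101110010010
Gen 13 (rule 165): 110100010010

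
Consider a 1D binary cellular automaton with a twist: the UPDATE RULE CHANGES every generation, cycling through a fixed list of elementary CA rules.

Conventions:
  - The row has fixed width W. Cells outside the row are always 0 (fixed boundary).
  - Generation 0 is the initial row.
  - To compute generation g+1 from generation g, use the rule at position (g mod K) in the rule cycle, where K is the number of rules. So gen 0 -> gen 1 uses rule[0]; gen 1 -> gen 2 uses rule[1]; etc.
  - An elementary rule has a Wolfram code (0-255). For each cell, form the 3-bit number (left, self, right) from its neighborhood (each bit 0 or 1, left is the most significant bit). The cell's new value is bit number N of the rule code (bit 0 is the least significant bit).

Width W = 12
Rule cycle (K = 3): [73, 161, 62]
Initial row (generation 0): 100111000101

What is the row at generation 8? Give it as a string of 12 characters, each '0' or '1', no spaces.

Gen 0: 100111000101
Gen 1 (rule 73): 000101010000
Gen 2 (rule 161): 110010100111
Gen 3 (rule 62): 101111111100
Gen 4 (rule 73): 001000000101
Gen 5 (rule 161): 100011110010
Gen 6 (rule 62): 110110001111
Gen 7 (rule 73): 110110101001
Gen 8 (rule 161): 001001010000

Answer: 001001010000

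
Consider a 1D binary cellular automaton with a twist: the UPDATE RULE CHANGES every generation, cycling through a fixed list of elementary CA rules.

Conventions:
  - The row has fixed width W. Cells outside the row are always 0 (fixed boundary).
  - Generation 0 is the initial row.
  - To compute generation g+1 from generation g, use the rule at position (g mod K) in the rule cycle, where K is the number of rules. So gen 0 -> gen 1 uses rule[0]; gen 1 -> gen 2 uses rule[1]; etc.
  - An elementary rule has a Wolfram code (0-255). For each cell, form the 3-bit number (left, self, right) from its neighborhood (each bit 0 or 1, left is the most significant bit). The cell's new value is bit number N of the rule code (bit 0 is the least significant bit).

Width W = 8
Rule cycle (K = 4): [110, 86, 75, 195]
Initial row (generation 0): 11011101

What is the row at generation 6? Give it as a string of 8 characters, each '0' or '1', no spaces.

Gen 0: 11011101
Gen 1 (rule 110): 11110111
Gen 2 (rule 86): 00010001
Gen 3 (rule 75): 11100110
Gen 4 (rule 195): 01101010
Gen 5 (rule 110): 11111110
Gen 6 (rule 86): 00000011

Answer: 00000011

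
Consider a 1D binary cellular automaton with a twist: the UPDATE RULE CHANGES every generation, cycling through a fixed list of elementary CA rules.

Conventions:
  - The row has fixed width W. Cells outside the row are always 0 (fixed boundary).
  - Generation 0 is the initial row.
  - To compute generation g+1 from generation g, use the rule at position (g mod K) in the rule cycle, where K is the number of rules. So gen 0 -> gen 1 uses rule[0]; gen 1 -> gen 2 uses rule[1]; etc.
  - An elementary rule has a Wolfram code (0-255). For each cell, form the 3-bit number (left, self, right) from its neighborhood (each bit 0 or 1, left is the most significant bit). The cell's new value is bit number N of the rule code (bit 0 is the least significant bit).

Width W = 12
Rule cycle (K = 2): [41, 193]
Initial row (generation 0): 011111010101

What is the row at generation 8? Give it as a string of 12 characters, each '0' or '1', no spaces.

Gen 0: 011111010101
Gen 1 (rule 41): 010000101010
Gen 2 (rule 193): 000110000000
Gen 3 (rule 41): 110100111111
Gen 4 (rule 193): 010000011111
Gen 5 (rule 41): 000111010000
Gen 6 (rule 193): 110011000111
Gen 7 (rule 41): 100010010100
Gen 8 (rule 193): 001000000001

Answer: 001000000001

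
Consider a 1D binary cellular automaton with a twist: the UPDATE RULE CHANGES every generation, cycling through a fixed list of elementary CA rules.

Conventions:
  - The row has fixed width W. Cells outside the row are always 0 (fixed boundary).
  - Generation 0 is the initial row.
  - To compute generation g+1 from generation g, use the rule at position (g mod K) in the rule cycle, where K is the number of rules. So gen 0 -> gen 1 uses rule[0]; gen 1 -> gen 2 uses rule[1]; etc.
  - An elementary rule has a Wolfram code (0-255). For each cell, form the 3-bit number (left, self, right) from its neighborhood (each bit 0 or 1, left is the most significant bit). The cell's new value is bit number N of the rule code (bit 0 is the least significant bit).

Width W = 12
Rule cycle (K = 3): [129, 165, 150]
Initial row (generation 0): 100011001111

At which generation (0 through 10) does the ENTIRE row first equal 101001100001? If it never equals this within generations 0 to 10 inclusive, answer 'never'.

Answer: never

Derivation:
Gen 0: 100011001111
Gen 1 (rule 129): 001000000110
Gen 2 (rule 165): 101011110000
Gen 3 (rule 150): 101001101000
Gen 4 (rule 129): 000000000011
Gen 5 (rule 165): 111111111000
Gen 6 (rule 150): 011111110100
Gen 7 (rule 129): 001111100001
Gen 8 (rule 165): 100111001101
Gen 9 (rule 150): 111010110001
Gen 10 (rule 129): 010000000100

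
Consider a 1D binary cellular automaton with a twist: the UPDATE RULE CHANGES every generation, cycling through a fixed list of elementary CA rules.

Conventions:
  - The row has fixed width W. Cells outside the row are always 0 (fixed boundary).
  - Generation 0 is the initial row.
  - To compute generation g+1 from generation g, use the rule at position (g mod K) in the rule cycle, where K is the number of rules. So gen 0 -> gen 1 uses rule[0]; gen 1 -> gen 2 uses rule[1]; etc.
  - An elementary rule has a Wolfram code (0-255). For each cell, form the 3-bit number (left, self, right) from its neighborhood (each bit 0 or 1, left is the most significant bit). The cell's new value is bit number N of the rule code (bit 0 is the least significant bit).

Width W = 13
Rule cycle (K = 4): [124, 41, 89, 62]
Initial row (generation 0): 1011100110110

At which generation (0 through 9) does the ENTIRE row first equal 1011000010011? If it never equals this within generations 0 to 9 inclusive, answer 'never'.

Answer: never

Derivation:
Gen 0: 1011100110110
Gen 1 (rule 124): 1110110111111
Gen 2 (rule 41): 1001101100000
Gen 3 (rule 89): 0101101111111
Gen 4 (rule 62): 1111011000000
Gen 5 (rule 124): 1001111100000
Gen 6 (rule 41): 0001000001111
Gen 7 (rule 89): 1100111101001
Gen 8 (rule 62): 1011100011111
Gen 9 (rule 124): 1110110010001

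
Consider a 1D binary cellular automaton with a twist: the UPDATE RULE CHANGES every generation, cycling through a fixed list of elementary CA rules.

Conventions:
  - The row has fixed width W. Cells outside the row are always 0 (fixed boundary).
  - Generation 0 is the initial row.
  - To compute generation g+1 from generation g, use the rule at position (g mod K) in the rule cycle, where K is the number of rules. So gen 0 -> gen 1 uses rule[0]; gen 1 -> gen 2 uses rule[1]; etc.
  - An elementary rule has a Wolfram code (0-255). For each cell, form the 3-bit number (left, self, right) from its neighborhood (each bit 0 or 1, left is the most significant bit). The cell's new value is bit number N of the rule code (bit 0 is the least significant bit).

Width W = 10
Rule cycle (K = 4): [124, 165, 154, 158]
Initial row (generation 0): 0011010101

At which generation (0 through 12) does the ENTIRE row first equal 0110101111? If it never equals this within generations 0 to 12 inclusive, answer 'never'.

Gen 0: 0011010101
Gen 1 (rule 124): 0011111111
Gen 2 (rule 165): 1001111110
Gen 3 (rule 154): 0111111101
Gen 4 (rule 158): 1111111001
Gen 5 (rule 124): 1000001101
Gen 6 (rule 165): 1011100011
Gen 7 (rule 154): 0011010110
Gen 8 (rule 158): 0110010101
Gen 9 (rule 124): 0111011111
Gen 10 (rule 165): 0010101110
Gen 11 (rule 154): 0100001101
Gen 12 (rule 158): 1110011001

Answer: never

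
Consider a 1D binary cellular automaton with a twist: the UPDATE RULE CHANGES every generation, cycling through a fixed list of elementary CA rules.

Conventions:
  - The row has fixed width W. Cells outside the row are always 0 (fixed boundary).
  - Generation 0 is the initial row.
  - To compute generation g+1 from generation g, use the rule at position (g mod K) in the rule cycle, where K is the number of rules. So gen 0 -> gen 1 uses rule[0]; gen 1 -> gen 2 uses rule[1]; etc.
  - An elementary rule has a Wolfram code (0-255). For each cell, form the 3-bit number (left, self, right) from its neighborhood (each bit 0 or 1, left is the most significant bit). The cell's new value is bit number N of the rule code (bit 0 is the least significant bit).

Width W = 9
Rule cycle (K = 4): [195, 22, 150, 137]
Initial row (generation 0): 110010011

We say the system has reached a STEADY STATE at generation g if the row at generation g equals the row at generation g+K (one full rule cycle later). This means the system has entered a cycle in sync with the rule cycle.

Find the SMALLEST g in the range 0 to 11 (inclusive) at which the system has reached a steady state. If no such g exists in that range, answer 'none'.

Gen 0: 110010011
Gen 1 (rule 195): 010100101
Gen 2 (rule 22): 110111101
Gen 3 (rule 150): 000011001
Gen 4 (rule 137): 111010000
Gen 5 (rule 195): 011000111
Gen 6 (rule 22): 100101000
Gen 7 (rule 150): 111101100
Gen 8 (rule 137): 111001001
Gen 9 (rule 195): 011010010
Gen 10 (rule 22): 100011111
Gen 11 (rule 150): 110101110
Gen 12 (rule 137): 100001100
Gen 13 (rule 195): 001110101
Gen 14 (rule 22): 010000101
Gen 15 (rule 150): 111001101

Answer: none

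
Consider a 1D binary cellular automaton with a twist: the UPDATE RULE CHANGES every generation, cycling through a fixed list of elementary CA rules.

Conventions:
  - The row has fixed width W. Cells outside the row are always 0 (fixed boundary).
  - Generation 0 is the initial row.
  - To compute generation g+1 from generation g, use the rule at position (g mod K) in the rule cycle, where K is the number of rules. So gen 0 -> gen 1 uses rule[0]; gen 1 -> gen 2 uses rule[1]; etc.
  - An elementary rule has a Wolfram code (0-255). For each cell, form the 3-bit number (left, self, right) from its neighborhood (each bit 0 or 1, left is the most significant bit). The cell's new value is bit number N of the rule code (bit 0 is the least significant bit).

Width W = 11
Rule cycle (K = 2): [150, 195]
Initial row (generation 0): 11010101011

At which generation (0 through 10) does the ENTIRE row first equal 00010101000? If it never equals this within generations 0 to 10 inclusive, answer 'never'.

Gen 0: 11010101011
Gen 1 (rule 150): 00010101000
Gen 2 (rule 195): 11100000011
Gen 3 (rule 150): 01010000100
Gen 4 (rule 195): 10000111001
Gen 5 (rule 150): 11001010111
Gen 6 (rule 195): 01010000011
Gen 7 (rule 150): 11011000100
Gen 8 (rule 195): 01001011001
Gen 9 (rule 150): 11111000111
Gen 10 (rule 195): 01111011011

Answer: 1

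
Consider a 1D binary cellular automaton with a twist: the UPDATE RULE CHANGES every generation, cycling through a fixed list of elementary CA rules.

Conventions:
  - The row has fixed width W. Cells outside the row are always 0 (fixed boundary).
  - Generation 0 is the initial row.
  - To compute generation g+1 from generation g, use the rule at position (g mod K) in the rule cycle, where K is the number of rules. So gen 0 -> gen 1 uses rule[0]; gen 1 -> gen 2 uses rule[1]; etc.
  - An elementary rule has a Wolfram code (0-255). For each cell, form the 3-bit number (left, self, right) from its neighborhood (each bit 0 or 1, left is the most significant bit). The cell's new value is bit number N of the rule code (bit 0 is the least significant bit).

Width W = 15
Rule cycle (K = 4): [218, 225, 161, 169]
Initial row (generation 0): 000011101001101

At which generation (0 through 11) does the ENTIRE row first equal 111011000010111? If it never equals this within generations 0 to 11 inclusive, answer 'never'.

Answer: never

Derivation:
Gen 0: 000011101001101
Gen 1 (rule 218): 000111100111100
Gen 2 (rule 225): 110011100011101
Gen 3 (rule 161): 000001001001010
Gen 4 (rule 169): 111100000000100
Gen 5 (rule 218): 111110000001010
Gen 6 (rule 225): 011110111100100
Gen 7 (rule 161): 001101011000001
Gen 8 (rule 169): 101010110011100
Gen 9 (rule 218): 000000111111110
Gen 10 (rule 225): 111110011111110
Gen 11 (rule 161): 011100001111100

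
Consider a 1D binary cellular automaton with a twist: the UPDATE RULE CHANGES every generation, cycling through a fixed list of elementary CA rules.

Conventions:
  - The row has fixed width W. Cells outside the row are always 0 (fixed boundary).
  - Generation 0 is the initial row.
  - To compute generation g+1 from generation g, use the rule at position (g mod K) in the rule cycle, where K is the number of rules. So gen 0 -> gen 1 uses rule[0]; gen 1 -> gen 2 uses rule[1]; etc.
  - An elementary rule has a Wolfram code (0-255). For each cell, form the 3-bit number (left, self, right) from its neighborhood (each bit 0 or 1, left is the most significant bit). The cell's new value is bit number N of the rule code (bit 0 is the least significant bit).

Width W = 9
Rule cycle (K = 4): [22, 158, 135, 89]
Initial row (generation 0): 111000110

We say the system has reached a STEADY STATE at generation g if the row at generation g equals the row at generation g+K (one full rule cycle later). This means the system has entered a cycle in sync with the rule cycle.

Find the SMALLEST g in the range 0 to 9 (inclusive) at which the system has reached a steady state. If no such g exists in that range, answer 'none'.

Answer: none

Derivation:
Gen 0: 111000110
Gen 1 (rule 22): 000101001
Gen 2 (rule 158): 001101111
Gen 3 (rule 135): 110000110
Gen 4 (rule 89): 111110111
Gen 5 (rule 22): 000000000
Gen 6 (rule 158): 000000000
Gen 7 (rule 135): 111111111
Gen 8 (rule 89): 100000001
Gen 9 (rule 22): 110000011
Gen 10 (rule 158): 101000110
Gen 11 (rule 135): 101011000
Gen 12 (rule 89): 000011111
Gen 13 (rule 22): 000100000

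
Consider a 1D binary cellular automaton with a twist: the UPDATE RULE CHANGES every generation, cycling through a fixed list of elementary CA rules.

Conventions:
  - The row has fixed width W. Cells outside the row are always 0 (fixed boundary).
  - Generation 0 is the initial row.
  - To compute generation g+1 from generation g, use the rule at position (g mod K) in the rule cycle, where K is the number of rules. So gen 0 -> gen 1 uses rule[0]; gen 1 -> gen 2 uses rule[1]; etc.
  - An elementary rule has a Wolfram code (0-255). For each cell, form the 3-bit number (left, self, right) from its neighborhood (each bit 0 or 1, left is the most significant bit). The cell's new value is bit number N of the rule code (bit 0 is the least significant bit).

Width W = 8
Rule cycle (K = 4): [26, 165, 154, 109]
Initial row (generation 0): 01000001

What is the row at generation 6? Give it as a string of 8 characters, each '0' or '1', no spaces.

Answer: 10010111

Derivation:
Gen 0: 01000001
Gen 1 (rule 26): 10100010
Gen 2 (rule 165): 11101010
Gen 3 (rule 154): 11000001
Gen 4 (rule 109): 11011101
Gen 5 (rule 26): 10010000
Gen 6 (rule 165): 10010111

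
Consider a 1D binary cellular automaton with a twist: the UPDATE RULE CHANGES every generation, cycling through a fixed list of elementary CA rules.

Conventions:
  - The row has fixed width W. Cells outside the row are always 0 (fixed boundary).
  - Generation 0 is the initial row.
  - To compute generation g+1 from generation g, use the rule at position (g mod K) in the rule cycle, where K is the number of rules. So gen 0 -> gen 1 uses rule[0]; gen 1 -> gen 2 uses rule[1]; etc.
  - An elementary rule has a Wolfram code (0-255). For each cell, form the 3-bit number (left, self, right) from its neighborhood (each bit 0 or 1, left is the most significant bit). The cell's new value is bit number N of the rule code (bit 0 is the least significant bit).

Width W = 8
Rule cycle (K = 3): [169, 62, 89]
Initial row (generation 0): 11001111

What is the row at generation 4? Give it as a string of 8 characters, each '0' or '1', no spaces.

Gen 0: 11001111
Gen 1 (rule 169): 10001110
Gen 2 (rule 62): 11011001
Gen 3 (rule 89): 11011100
Gen 4 (rule 169): 10111001

Answer: 10111001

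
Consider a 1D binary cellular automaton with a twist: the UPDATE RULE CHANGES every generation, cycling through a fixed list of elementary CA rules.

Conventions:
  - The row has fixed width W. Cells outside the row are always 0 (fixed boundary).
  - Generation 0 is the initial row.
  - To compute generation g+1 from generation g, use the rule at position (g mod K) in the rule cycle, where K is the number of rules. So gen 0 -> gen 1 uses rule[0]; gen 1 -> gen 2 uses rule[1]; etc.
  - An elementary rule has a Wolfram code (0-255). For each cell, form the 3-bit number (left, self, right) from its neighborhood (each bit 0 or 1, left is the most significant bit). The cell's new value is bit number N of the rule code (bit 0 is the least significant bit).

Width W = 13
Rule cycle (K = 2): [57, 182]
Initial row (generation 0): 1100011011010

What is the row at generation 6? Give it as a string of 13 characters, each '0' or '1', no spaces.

Answer: 1100000000100

Derivation:
Gen 0: 1100011011010
Gen 1 (rule 57): 1011010110101
Gen 2 (rule 182): 1100111001111
Gen 3 (rule 57): 1010100101000
Gen 4 (rule 182): 1111111111100
Gen 5 (rule 57): 1000000000011
Gen 6 (rule 182): 1100000000100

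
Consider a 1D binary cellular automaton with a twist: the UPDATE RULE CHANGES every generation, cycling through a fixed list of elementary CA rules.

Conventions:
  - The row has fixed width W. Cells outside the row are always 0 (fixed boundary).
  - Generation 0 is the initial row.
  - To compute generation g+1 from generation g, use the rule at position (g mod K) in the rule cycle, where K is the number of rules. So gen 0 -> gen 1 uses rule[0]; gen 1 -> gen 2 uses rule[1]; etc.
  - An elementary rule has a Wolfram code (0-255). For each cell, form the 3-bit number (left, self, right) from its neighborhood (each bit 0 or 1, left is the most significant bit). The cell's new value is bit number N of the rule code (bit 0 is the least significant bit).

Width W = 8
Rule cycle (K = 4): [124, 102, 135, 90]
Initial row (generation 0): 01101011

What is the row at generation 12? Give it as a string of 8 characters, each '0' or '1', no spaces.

Gen 0: 01101011
Gen 1 (rule 124): 01111111
Gen 2 (rule 102): 10000001
Gen 3 (rule 135): 10111111
Gen 4 (rule 90): 00100001
Gen 5 (rule 124): 00110001
Gen 6 (rule 102): 01010011
Gen 7 (rule 135): 11010100
Gen 8 (rule 90): 11000010
Gen 9 (rule 124): 11100011
Gen 10 (rule 102): 00100101
Gen 11 (rule 135): 11101101
Gen 12 (rule 90): 10101100

Answer: 10101100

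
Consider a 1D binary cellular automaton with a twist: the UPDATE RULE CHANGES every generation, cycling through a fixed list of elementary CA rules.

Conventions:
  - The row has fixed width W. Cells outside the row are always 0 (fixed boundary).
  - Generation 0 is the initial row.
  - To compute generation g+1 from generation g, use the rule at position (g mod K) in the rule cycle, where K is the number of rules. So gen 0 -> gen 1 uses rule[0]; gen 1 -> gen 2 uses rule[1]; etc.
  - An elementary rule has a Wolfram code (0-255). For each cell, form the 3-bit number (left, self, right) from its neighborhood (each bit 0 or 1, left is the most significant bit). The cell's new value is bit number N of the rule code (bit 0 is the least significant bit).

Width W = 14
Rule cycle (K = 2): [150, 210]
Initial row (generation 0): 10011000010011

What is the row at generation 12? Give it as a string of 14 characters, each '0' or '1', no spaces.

Answer: 01010001100010

Derivation:
Gen 0: 10011000010011
Gen 1 (rule 150): 11100100111100
Gen 2 (rule 210): 01111011011110
Gen 3 (rule 150): 10110000001101
Gen 4 (rule 210): 00011000010100
Gen 5 (rule 150): 00100100110110
Gen 6 (rule 210): 01011011010011
Gen 7 (rule 150): 11000000011100
Gen 8 (rule 210): 01100000101110
Gen 9 (rule 150): 10010001100101
Gen 10 (rule 210): 01101010111000
Gen 11 (rule 150): 10001010010100
Gen 12 (rule 210): 01010001100010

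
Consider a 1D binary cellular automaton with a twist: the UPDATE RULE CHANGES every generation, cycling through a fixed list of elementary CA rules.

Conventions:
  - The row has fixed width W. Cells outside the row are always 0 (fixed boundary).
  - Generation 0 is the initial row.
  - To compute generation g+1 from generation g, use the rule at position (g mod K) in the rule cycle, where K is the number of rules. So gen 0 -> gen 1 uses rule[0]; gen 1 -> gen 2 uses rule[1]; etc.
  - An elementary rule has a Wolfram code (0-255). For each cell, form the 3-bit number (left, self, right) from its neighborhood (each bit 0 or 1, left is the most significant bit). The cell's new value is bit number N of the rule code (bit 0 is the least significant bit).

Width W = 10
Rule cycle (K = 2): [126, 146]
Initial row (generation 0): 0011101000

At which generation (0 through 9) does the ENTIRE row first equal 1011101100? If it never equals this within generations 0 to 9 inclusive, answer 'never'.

Gen 0: 0011101000
Gen 1 (rule 126): 0110111100
Gen 2 (rule 146): 1000011010
Gen 3 (rule 126): 1100111111
Gen 4 (rule 146): 0011011110
Gen 5 (rule 126): 0111110011
Gen 6 (rule 146): 1011101100
Gen 7 (rule 126): 1110111110
Gen 8 (rule 146): 0100011101
Gen 9 (rule 126): 1110110111

Answer: 6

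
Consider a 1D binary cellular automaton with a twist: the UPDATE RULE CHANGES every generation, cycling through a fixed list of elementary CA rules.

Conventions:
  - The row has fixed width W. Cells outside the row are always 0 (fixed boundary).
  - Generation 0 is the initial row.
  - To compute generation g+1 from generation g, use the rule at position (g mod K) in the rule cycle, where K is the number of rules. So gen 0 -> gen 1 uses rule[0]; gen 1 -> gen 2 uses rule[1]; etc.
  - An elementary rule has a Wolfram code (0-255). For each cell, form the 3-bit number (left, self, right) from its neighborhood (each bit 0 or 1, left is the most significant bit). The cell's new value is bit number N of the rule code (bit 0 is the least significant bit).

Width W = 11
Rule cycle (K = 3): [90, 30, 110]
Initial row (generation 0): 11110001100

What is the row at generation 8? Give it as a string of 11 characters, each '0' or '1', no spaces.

Answer: 11111111000

Derivation:
Gen 0: 11110001100
Gen 1 (rule 90): 10011011110
Gen 2 (rule 30): 11110010001
Gen 3 (rule 110): 10010110011
Gen 4 (rule 90): 01100111111
Gen 5 (rule 30): 11011100000
Gen 6 (rule 110): 11110100000
Gen 7 (rule 90): 10010010000
Gen 8 (rule 30): 11111111000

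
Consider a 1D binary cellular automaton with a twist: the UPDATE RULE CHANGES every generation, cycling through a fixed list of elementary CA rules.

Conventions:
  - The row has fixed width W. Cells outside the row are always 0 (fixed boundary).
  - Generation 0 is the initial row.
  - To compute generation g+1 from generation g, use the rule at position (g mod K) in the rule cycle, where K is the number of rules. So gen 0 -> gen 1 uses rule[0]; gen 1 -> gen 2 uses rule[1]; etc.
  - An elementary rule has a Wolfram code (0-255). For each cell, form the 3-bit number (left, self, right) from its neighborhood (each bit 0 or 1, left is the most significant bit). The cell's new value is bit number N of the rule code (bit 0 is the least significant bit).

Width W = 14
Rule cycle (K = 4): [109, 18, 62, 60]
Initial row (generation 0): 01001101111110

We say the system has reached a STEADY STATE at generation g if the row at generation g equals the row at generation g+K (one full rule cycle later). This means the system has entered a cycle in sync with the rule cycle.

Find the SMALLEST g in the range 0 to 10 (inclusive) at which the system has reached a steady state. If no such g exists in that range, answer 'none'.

Answer: 10

Derivation:
Gen 0: 01001101111110
Gen 1 (rule 109): 01001111000010
Gen 2 (rule 18): 10110000100101
Gen 3 (rule 62): 11101001111111
Gen 4 (rule 60): 10011101000000
Gen 5 (rule 109): 10010111011111
Gen 6 (rule 18): 01100000000000
Gen 7 (rule 62): 11010000000000
Gen 8 (rule 60): 10111000000000
Gen 9 (rule 109): 11101011111111
Gen 10 (rule 18): 00000000000000
Gen 11 (rule 62): 00000000000000
Gen 12 (rule 60): 00000000000000
Gen 13 (rule 109): 11111111111111
Gen 14 (rule 18): 00000000000000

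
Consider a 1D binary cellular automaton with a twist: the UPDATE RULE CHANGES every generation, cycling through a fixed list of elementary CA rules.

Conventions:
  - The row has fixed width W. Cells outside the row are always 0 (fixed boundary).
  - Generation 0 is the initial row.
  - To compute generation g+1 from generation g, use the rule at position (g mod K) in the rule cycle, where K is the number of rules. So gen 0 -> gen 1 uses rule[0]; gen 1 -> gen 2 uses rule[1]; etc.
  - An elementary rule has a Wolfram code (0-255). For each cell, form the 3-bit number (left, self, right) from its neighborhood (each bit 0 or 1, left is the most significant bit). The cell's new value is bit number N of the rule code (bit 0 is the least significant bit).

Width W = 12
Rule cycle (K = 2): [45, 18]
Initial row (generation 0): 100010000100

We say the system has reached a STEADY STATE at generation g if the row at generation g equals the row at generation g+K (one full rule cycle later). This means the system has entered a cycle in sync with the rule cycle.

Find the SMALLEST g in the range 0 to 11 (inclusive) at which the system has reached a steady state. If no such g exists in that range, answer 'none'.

Answer: 2

Derivation:
Gen 0: 100010000100
Gen 1 (rule 45): 101010110101
Gen 2 (rule 18): 000000000000
Gen 3 (rule 45): 111111111111
Gen 4 (rule 18): 000000000000
Gen 5 (rule 45): 111111111111
Gen 6 (rule 18): 000000000000
Gen 7 (rule 45): 111111111111
Gen 8 (rule 18): 000000000000
Gen 9 (rule 45): 111111111111
Gen 10 (rule 18): 000000000000
Gen 11 (rule 45): 111111111111
Gen 12 (rule 18): 000000000000
Gen 13 (rule 45): 111111111111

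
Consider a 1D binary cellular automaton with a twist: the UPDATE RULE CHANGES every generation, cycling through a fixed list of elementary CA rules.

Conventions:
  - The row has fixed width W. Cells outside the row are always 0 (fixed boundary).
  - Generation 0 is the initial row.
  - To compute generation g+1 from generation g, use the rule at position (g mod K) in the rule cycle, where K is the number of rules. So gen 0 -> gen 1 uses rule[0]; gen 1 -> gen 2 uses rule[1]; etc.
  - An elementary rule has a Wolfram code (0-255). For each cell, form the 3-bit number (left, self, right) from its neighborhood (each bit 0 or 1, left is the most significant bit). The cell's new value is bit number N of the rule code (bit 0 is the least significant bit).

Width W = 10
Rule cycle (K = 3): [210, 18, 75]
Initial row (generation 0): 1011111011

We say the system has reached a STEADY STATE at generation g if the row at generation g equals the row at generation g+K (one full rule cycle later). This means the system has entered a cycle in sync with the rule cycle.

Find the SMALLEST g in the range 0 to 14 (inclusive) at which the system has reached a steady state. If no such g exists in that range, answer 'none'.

Answer: 5

Derivation:
Gen 0: 1011111011
Gen 1 (rule 210): 0001111001
Gen 2 (rule 18): 0010000110
Gen 3 (rule 75): 1100111110
Gen 4 (rule 210): 0111011111
Gen 5 (rule 18): 1000000000
Gen 6 (rule 75): 0011111111
Gen 7 (rule 210): 0101111111
Gen 8 (rule 18): 1000000000
Gen 9 (rule 75): 0011111111
Gen 10 (rule 210): 0101111111
Gen 11 (rule 18): 1000000000
Gen 12 (rule 75): 0011111111
Gen 13 (rule 210): 0101111111
Gen 14 (rule 18): 1000000000
Gen 15 (rule 75): 0011111111
Gen 16 (rule 210): 0101111111
Gen 17 (rule 18): 1000000000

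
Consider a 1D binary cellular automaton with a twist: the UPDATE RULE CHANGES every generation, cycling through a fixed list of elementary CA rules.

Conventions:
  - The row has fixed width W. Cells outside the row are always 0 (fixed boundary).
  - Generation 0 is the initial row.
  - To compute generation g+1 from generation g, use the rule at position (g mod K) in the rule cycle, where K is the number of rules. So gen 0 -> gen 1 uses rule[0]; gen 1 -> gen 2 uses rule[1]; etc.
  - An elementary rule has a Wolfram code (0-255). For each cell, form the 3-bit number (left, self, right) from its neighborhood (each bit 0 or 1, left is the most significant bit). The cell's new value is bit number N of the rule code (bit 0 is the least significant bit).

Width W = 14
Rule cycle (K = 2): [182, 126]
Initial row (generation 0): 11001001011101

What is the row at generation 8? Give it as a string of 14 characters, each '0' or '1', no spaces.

Gen 0: 11001001011101
Gen 1 (rule 182): 00111111101011
Gen 2 (rule 126): 01100000111111
Gen 3 (rule 182): 10010001011110
Gen 4 (rule 126): 11111011110011
Gen 5 (rule 182): 01110101101100
Gen 6 (rule 126): 11011111111110
Gen 7 (rule 182): 00101111111101
Gen 8 (rule 126): 01111000000111

Answer: 01111000000111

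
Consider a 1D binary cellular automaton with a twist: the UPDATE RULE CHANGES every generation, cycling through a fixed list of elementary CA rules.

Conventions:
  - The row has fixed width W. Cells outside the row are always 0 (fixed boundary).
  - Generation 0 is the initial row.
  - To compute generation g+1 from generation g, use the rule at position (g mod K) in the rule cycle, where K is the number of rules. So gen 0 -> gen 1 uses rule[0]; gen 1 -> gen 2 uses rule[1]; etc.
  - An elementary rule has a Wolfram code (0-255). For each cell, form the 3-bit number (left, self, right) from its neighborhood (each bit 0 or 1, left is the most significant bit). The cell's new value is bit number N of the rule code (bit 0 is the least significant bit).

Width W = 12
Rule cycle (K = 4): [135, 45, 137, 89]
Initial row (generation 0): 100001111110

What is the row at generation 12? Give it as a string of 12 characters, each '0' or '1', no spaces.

Gen 0: 100001111110
Gen 1 (rule 135): 101110111100
Gen 2 (rule 45): 111001100001
Gen 3 (rule 137): 110001001100
Gen 4 (rule 89): 111100101111
Gen 5 (rule 135): 011001100110
Gen 6 (rule 45): 010001000100
Gen 7 (rule 137): 000100010001
Gen 8 (rule 89): 110011001100
Gen 9 (rule 135): 000100010001
Gen 10 (rule 45): 110101010101
Gen 11 (rule 137): 100000000000
Gen 12 (rule 89): 011111111111

Answer: 011111111111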